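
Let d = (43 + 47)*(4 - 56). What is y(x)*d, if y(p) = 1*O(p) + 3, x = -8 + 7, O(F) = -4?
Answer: 4680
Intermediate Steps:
x = -1
d = -4680 (d = 90*(-52) = -4680)
y(p) = -1 (y(p) = 1*(-4) + 3 = -4 + 3 = -1)
y(x)*d = -1*(-4680) = 4680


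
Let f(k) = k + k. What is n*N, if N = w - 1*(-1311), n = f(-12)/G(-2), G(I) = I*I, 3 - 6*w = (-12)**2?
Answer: -7725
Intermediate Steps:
w = -47/2 (w = 1/2 - 1/6*(-12)**2 = 1/2 - 1/6*144 = 1/2 - 24 = -47/2 ≈ -23.500)
f(k) = 2*k
G(I) = I**2
n = -6 (n = (2*(-12))/((-2)**2) = -24/4 = -24*1/4 = -6)
N = 2575/2 (N = -47/2 - 1*(-1311) = -47/2 + 1311 = 2575/2 ≈ 1287.5)
n*N = -6*2575/2 = -7725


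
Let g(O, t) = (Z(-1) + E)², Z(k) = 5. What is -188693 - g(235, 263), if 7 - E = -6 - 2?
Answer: -189093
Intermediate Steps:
E = 15 (E = 7 - (-6 - 2) = 7 - 1*(-8) = 7 + 8 = 15)
g(O, t) = 400 (g(O, t) = (5 + 15)² = 20² = 400)
-188693 - g(235, 263) = -188693 - 1*400 = -188693 - 400 = -189093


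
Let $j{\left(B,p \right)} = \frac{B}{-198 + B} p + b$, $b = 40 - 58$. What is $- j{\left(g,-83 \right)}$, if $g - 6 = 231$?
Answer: $\frac{6791}{13} \approx 522.38$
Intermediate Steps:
$g = 237$ ($g = 6 + 231 = 237$)
$b = -18$
$j{\left(B,p \right)} = -18 + \frac{B p}{-198 + B}$ ($j{\left(B,p \right)} = \frac{B}{-198 + B} p - 18 = \frac{B p}{-198 + B} - 18 = -18 + \frac{B p}{-198 + B}$)
$- j{\left(g,-83 \right)} = - \frac{3564 - 4266 + 237 \left(-83\right)}{-198 + 237} = - \frac{3564 - 4266 - 19671}{39} = - \frac{-20373}{39} = \left(-1\right) \left(- \frac{6791}{13}\right) = \frac{6791}{13}$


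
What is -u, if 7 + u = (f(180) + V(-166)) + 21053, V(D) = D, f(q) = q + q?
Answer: -21240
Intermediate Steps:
f(q) = 2*q
u = 21240 (u = -7 + ((2*180 - 166) + 21053) = -7 + ((360 - 166) + 21053) = -7 + (194 + 21053) = -7 + 21247 = 21240)
-u = -1*21240 = -21240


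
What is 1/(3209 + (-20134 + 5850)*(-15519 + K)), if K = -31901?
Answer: 1/677350489 ≈ 1.4763e-9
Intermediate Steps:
1/(3209 + (-20134 + 5850)*(-15519 + K)) = 1/(3209 + (-20134 + 5850)*(-15519 - 31901)) = 1/(3209 - 14284*(-47420)) = 1/(3209 + 677347280) = 1/677350489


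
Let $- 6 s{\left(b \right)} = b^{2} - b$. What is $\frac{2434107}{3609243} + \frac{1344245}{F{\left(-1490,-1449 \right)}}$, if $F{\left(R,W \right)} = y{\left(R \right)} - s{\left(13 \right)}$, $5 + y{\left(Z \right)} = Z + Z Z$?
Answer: $\frac{3417364034684}{2669192802111} \approx 1.2803$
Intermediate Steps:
$s{\left(b \right)} = - \frac{b^{2}}{6} + \frac{b}{6}$ ($s{\left(b \right)} = - \frac{b^{2} - b}{6} = - \frac{b^{2}}{6} + \frac{b}{6}$)
$y{\left(Z \right)} = -5 + Z + Z^{2}$ ($y{\left(Z \right)} = -5 + \left(Z + Z Z\right) = -5 + \left(Z + Z^{2}\right) = -5 + Z + Z^{2}$)
$F{\left(R,W \right)} = 21 + R + R^{2}$ ($F{\left(R,W \right)} = \left(-5 + R + R^{2}\right) - \frac{1}{6} \cdot 13 \left(1 - 13\right) = \left(-5 + R + R^{2}\right) - \frac{1}{6} \cdot 13 \left(-12\right) = \left(-5 + R + R^{2}\right) - -26 = \left(-5 + R + R^{2}\right) + 26 = 21 + R + R^{2}$)
$\frac{2434107}{3609243} + \frac{1344245}{F{\left(-1490,-1449 \right)}} = \frac{2434107}{3609243} + \frac{1344245}{21 - 1490 + \left(-1490\right)^{2}} = 2434107 \cdot \frac{1}{3609243} + \frac{1344245}{21 - 1490 + 2220100} = \frac{811369}{1203081} + \frac{1344245}{2218631} = \frac{3417364034684}{2669192802111}$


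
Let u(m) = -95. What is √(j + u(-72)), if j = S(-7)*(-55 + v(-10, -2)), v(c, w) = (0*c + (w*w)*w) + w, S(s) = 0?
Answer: I*√95 ≈ 9.7468*I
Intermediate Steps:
v(c, w) = w + w³ (v(c, w) = (0 + w²*w) + w = (0 + w³) + w = w³ + w = w + w³)
j = 0 (j = 0*(-55 + (-2 + (-2)³)) = 0*(-55 + (-2 - 8)) = 0*(-55 - 10) = 0*(-65) = 0)
√(j + u(-72)) = √(0 - 95) = √(-95) = I*√95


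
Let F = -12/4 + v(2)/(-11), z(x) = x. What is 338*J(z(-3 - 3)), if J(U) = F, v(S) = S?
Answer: -11830/11 ≈ -1075.5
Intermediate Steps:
F = -35/11 (F = -12/4 + 2/(-11) = -12*1/4 + 2*(-1/11) = -3 - 2/11 = -35/11 ≈ -3.1818)
J(U) = -35/11
338*J(z(-3 - 3)) = 338*(-35/11) = -11830/11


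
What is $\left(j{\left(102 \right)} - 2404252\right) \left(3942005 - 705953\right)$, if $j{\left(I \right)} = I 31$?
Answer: $-7770052096680$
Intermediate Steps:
$j{\left(I \right)} = 31 I$
$\left(j{\left(102 \right)} - 2404252\right) \left(3942005 - 705953\right) = \left(31 \cdot 102 - 2404252\right) \left(3942005 - 705953\right) = \left(3162 - 2404252\right) 3236052 = \left(-2401090\right) 3236052 = -7770052096680$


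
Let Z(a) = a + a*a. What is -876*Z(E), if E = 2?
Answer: -5256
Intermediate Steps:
Z(a) = a + a²
-876*Z(E) = -1752*(1 + 2) = -1752*3 = -876*6 = -5256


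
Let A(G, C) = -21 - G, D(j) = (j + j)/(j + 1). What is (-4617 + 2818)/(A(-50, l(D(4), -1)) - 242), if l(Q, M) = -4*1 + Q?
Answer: 1799/213 ≈ 8.4460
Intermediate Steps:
D(j) = 2*j/(1 + j) (D(j) = (2*j)/(1 + j) = 2*j/(1 + j))
l(Q, M) = -4 + Q
(-4617 + 2818)/(A(-50, l(D(4), -1)) - 242) = (-4617 + 2818)/((-21 - 1*(-50)) - 242) = -1799/((-21 + 50) - 242) = -1799/(29 - 242) = -1799/(-213) = -1799*(-1/213) = 1799/213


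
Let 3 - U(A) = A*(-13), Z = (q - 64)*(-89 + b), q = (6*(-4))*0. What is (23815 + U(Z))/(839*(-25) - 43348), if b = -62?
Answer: -21350/9189 ≈ -2.3234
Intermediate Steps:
q = 0 (q = -24*0 = 0)
Z = 9664 (Z = (0 - 64)*(-89 - 62) = -64*(-151) = 9664)
U(A) = 3 + 13*A (U(A) = 3 - A*(-13) = 3 - (-13)*A = 3 + 13*A)
(23815 + U(Z))/(839*(-25) - 43348) = (23815 + (3 + 13*9664))/(839*(-25) - 43348) = (23815 + (3 + 125632))/(-20975 - 43348) = (23815 + 125635)/(-64323) = 149450*(-1/64323) = -21350/9189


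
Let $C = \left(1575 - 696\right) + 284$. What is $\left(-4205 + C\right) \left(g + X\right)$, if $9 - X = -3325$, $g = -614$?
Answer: $-8274240$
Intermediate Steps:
$X = 3334$ ($X = 9 - -3325 = 9 + 3325 = 3334$)
$C = 1163$ ($C = 879 + 284 = 1163$)
$\left(-4205 + C\right) \left(g + X\right) = \left(-4205 + 1163\right) \left(-614 + 3334\right) = \left(-3042\right) 2720 = -8274240$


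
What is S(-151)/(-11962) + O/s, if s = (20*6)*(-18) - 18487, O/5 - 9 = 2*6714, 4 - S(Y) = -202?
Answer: -403960126/123489707 ≈ -3.2712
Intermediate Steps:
S(Y) = 206 (S(Y) = 4 - 1*(-202) = 4 + 202 = 206)
O = 67185 (O = 45 + 5*(2*6714) = 45 + 5*13428 = 45 + 67140 = 67185)
s = -20647 (s = 120*(-18) - 18487 = -2160 - 18487 = -20647)
S(-151)/(-11962) + O/s = 206/(-11962) + 67185/(-20647) = 206*(-1/11962) + 67185*(-1/20647) = -103/5981 - 67185/20647 = -403960126/123489707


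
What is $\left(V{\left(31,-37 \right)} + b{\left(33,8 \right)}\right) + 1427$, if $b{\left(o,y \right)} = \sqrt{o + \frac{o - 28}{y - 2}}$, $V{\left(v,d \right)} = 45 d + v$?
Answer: $-207 + \frac{\sqrt{1218}}{6} \approx -201.18$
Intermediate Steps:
$V{\left(v,d \right)} = v + 45 d$
$b{\left(o,y \right)} = \sqrt{o + \frac{-28 + o}{-2 + y}}$
$\left(V{\left(31,-37 \right)} + b{\left(33,8 \right)}\right) + 1427 = \left(\left(31 + 45 \left(-37\right)\right) + \sqrt{\frac{-28 - 33 + 33 \cdot 8}{-2 + 8}}\right) + 1427 = \left(\left(31 - 1665\right) + \sqrt{\frac{-28 - 33 + 264}{6}}\right) + 1427 = \left(-1634 + \sqrt{\frac{1}{6} \cdot 203}\right) + 1427 = \left(-1634 + \sqrt{\frac{203}{6}}\right) + 1427 = \left(-1634 + \frac{\sqrt{1218}}{6}\right) + 1427 = -207 + \frac{\sqrt{1218}}{6}$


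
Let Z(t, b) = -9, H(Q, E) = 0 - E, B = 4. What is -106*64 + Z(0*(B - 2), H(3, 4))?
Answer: -6793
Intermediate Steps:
H(Q, E) = -E
-106*64 + Z(0*(B - 2), H(3, 4)) = -106*64 - 9 = -6784 - 9 = -6793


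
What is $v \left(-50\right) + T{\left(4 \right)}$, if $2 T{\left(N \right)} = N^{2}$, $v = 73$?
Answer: $-3642$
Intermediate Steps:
$T{\left(N \right)} = \frac{N^{2}}{2}$
$v \left(-50\right) + T{\left(4 \right)} = 73 \left(-50\right) + \frac{4^{2}}{2} = -3650 + \frac{1}{2} \cdot 16 = -3650 + 8 = -3642$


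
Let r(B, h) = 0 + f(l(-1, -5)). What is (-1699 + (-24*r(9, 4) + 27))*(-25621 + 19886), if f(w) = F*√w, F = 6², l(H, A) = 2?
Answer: 9588920 + 4955040*√2 ≈ 1.6596e+7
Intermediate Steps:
F = 36
f(w) = 36*√w
r(B, h) = 36*√2 (r(B, h) = 0 + 36*√2 = 36*√2)
(-1699 + (-24*r(9, 4) + 27))*(-25621 + 19886) = (-1699 + (-864*√2 + 27))*(-25621 + 19886) = (-1699 + (-864*√2 + 27))*(-5735) = (-1699 + (27 - 864*√2))*(-5735) = (-1672 - 864*√2)*(-5735) = 9588920 + 4955040*√2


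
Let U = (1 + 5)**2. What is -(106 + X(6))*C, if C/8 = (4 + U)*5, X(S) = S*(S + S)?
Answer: -284800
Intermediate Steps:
U = 36 (U = 6**2 = 36)
X(S) = 2*S**2 (X(S) = S*(2*S) = 2*S**2)
C = 1600 (C = 8*((4 + 36)*5) = 8*(40*5) = 8*200 = 1600)
-(106 + X(6))*C = -(106 + 2*6**2)*1600 = -(106 + 2*36)*1600 = -(106 + 72)*1600 = -178*1600 = -1*284800 = -284800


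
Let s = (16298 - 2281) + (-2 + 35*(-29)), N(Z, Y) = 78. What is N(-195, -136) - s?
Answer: -12922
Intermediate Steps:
s = 13000 (s = 14017 + (-2 - 1015) = 14017 - 1017 = 13000)
N(-195, -136) - s = 78 - 1*13000 = 78 - 13000 = -12922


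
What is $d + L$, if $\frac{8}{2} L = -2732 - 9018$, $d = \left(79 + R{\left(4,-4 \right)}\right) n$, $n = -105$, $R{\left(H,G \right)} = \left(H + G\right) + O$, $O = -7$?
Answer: $- \frac{20995}{2} \approx -10498.0$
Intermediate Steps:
$R{\left(H,G \right)} = -7 + G + H$ ($R{\left(H,G \right)} = \left(H + G\right) - 7 = \left(G + H\right) - 7 = -7 + G + H$)
$d = -7560$ ($d = \left(79 - 7\right) \left(-105\right) = 72 \left(-105\right) = -7560$)
$L = - \frac{5875}{2}$ ($L = \frac{-2732 - 9018}{4} = \frac{1}{4} \left(-11750\right) = - \frac{5875}{2} \approx -2937.5$)
$d + L = -7560 - \frac{5875}{2} = - \frac{20995}{2}$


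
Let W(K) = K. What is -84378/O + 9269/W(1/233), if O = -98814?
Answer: 35567734576/16469 ≈ 2.1597e+6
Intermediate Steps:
-84378/O + 9269/W(1/233) = -84378/(-98814) + 9269/(1/233) = -84378*(-1/98814) + 9269/(1/233) = 14063/16469 + 9269*233 = 14063/16469 + 2159677 = 35567734576/16469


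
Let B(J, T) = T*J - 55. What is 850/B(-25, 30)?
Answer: -170/161 ≈ -1.0559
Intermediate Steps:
B(J, T) = -55 + J*T (B(J, T) = J*T - 55 = -55 + J*T)
850/B(-25, 30) = 850/(-55 - 25*30) = 850/(-55 - 750) = 850/(-805) = 850*(-1/805) = -170/161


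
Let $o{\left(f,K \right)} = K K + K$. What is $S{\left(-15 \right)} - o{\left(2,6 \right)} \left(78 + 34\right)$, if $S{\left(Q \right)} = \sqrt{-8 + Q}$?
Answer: $-4704 + i \sqrt{23} \approx -4704.0 + 4.7958 i$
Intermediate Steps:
$o{\left(f,K \right)} = K + K^{2}$ ($o{\left(f,K \right)} = K^{2} + K = K + K^{2}$)
$S{\left(-15 \right)} - o{\left(2,6 \right)} \left(78 + 34\right) = \sqrt{-8 - 15} - 6 \left(1 + 6\right) \left(78 + 34\right) = \sqrt{-23} - 6 \cdot 7 \cdot 112 = i \sqrt{23} - 42 \cdot 112 = i \sqrt{23} - 4704 = -4704 + i \sqrt{23}$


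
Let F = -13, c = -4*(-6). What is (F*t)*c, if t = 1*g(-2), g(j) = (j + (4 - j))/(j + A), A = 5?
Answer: -416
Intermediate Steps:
c = 24
g(j) = 4/(5 + j) (g(j) = (j + (4 - j))/(j + 5) = 4/(5 + j))
t = 4/3 (t = 1*(4/(5 - 2)) = 1*(4/3) = 4/3 ≈ 1.3333)
(F*t)*c = -13*4/3*24 = -52/3*24 = -416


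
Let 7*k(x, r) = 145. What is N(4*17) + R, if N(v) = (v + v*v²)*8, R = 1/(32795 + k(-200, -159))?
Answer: 577950360007/229710 ≈ 2.5160e+6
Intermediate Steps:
k(x, r) = 145/7 (k(x, r) = (⅐)*145 = 145/7)
R = 7/229710 (R = 1/(32795 + 145/7) = 1/(229710/7) = 7/229710 ≈ 3.0473e-5)
N(v) = 8*v + 8*v³ (N(v) = (v + v³)*8 = 8*v + 8*v³)
N(4*17) + R = 8*(4*17)*(1 + (4*17)²) + 7/229710 = 8*68*(1 + 68²) + 7/229710 = 8*68*(1 + 4624) + 7/229710 = 8*68*4625 + 7/229710 = 2516000 + 7/229710 = 577950360007/229710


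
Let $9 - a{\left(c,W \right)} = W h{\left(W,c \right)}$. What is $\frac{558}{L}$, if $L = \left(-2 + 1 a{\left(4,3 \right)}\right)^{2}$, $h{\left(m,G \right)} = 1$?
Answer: $\frac{279}{8} \approx 34.875$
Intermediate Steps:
$a{\left(c,W \right)} = 9 - W$ ($a{\left(c,W \right)} = 9 - W 1 = 9 - W$)
$L = 16$ ($L = \left(-2 + 1 \left(9 - 3\right)\right)^{2} = \left(-2 + 1 \cdot 6\right)^{2} = \left(-2 + 6\right)^{2} = 4^{2} = 16$)
$\frac{558}{L} = \frac{558}{16} = 558 \cdot \frac{1}{16} = \frac{279}{8}$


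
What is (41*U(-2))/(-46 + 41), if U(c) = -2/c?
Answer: -41/5 ≈ -8.2000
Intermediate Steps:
(41*U(-2))/(-46 + 41) = (41*(-2/(-2)))/(-46 + 41) = (41*(-2*(-1/2)))/(-5) = (41*1)*(-1/5) = 41*(-1/5) = -41/5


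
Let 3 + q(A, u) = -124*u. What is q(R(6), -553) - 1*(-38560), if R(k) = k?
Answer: 107129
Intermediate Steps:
q(A, u) = -3 - 124*u
q(R(6), -553) - 1*(-38560) = (-3 - 124*(-553)) - 1*(-38560) = (-3 + 68572) + 38560 = 68569 + 38560 = 107129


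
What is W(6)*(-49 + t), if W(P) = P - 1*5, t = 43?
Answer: -6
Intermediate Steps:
W(P) = -5 + P (W(P) = P - 5 = -5 + P)
W(6)*(-49 + t) = (-5 + 6)*(-49 + 43) = 1*(-6) = -6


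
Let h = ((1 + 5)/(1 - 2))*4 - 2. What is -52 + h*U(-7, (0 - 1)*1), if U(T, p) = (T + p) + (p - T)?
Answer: 0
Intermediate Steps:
U(T, p) = 2*p
h = -26 (h = (6/(-1))*4 - 2 = (6*(-1))*4 - 2 = -6*4 - 2 = -24 - 2 = -26)
-52 + h*U(-7, (0 - 1)*1) = -52 - 52*(0 - 1)*1 = -52 - 52*(-1*1) = -52 - 52*(-1) = -52 - 26*(-2) = -52 + 52 = 0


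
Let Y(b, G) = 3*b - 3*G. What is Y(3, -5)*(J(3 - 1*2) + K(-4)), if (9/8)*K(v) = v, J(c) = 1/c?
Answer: -184/3 ≈ -61.333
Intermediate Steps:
Y(b, G) = -3*G + 3*b
J(c) = 1/c
K(v) = 8*v/9
Y(3, -5)*(J(3 - 1*2) + K(-4)) = (-3*(-5) + 3*3)*(1/(3 - 1*2) + (8/9)*(-4)) = (15 + 9)*(1/(3 - 2) - 32/9) = 24*(1/1 - 32/9) = 24*(1 - 32/9) = 24*(-23/9) = -184/3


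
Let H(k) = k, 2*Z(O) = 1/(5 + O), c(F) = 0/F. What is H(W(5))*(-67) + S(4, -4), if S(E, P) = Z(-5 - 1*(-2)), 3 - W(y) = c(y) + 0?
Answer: -803/4 ≈ -200.75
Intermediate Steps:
c(F) = 0
W(y) = 3 (W(y) = 3 - (0 + 0) = 3 - 1*0 = 3 + 0 = 3)
Z(O) = 1/(2*(5 + O))
S(E, P) = 1/4 (S(E, P) = 1/(2*(5 + (-5 - 1*(-2)))) = 1/(2*(5 + (-5 + 2))) = 1/(2*(5 - 3)) = (1/2)/2 = (1/2)*(1/2) = 1/4)
H(W(5))*(-67) + S(4, -4) = 3*(-67) + 1/4 = -201 + 1/4 = -803/4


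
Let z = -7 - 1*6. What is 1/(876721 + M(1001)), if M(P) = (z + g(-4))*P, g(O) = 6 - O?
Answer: 1/873718 ≈ 1.1445e-6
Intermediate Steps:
z = -13 (z = -7 - 6 = -13)
M(P) = -3*P (M(P) = (-13 + (6 - 1*(-4)))*P = (-13 + (6 + 4))*P = (-13 + 10)*P = -3*P)
1/(876721 + M(1001)) = 1/(876721 - 3*1001) = 1/(876721 - 3003) = 1/873718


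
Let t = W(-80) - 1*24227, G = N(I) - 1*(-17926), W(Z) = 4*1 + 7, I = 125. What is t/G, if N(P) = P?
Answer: -8072/6017 ≈ -1.3415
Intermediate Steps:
W(Z) = 11 (W(Z) = 4 + 7 = 11)
G = 18051 (G = 125 - 1*(-17926) = 125 + 17926 = 18051)
t = -24216 (t = 11 - 1*24227 = 11 - 24227 = -24216)
t/G = -24216/18051 = -24216*1/18051 = -8072/6017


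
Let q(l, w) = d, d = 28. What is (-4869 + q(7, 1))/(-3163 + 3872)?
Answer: -4841/709 ≈ -6.8279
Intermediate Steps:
q(l, w) = 28
(-4869 + q(7, 1))/(-3163 + 3872) = (-4869 + 28)/(-3163 + 3872) = -4841/709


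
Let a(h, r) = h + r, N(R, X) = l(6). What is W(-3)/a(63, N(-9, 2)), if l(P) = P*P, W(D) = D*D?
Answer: 1/11 ≈ 0.090909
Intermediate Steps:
W(D) = D²
l(P) = P²
N(R, X) = 36 (N(R, X) = 6² = 36)
W(-3)/a(63, N(-9, 2)) = (-3)²/(63 + 36) = 9/99 = 9*(1/99) = 1/11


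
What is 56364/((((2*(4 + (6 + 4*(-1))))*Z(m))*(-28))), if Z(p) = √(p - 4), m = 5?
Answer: -671/4 ≈ -167.75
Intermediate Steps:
Z(p) = √(-4 + p)
56364/((((2*(4 + (6 + 4*(-1))))*Z(m))*(-28))) = 56364/((((2*(4 + (6 + 4*(-1))))*√(-4 + 5))*(-28))) = 56364/((((2*(4 + (6 - 4)))*√1)*(-28))) = 56364/((((2*(4 + 2))*1)*(-28))) = 56364/((((2*6)*1)*(-28))) = 56364/(((12*1)*(-28))) = 56364/((12*(-28))) = 56364/(-336) = 56364*(-1/336) = -671/4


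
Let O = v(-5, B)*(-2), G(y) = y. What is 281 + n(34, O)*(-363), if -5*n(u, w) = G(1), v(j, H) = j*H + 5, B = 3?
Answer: 1768/5 ≈ 353.60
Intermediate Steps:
v(j, H) = 5 + H*j (v(j, H) = H*j + 5 = 5 + H*j)
O = 20 (O = (5 + 3*(-5))*(-2) = (5 - 15)*(-2) = -10*(-2) = 20)
n(u, w) = -⅕ (n(u, w) = -⅕*1 = -⅕)
281 + n(34, O)*(-363) = 281 - ⅕*(-363) = 281 + 363/5 = 1768/5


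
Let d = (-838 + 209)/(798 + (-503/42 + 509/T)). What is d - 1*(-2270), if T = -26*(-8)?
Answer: 7815225598/3444041 ≈ 2269.2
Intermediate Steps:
T = 208
d = -2747472/3444041 (d = (-838 + 209)/(798 + (-503/42 + 509/208)) = -629/(798 + (-503*1/42 + 509*(1/208))) = -629/(798 + (-503/42 + 509/208)) = -629/(798 - 41623/4368) = -629/3444041/4368 = -629*4368/3444041 = -2747472/3444041 ≈ -0.79775)
d - 1*(-2270) = -2747472/3444041 - 1*(-2270) = -2747472/3444041 + 2270 = 7815225598/3444041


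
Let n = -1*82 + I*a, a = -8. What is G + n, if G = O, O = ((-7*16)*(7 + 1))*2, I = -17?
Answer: -1738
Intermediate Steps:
O = -1792 (O = -112*8*2 = -896*2 = -1792)
G = -1792
n = 54 (n = -1*82 - 17*(-8) = -82 + 136 = 54)
G + n = -1792 + 54 = -1738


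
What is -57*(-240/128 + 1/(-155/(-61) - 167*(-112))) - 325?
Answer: -4299741/19712 ≈ -218.13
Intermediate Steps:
-57*(-240/128 + 1/(-155/(-61) - 167*(-112))) - 325 = -57*(-240*1/128 - 1/112/(-155*(-1/61) - 167)) - 325 = -57*(-15/8 - 1/112/(155/61 - 167)) - 325 = -57*(-15/8 - 1/112/(-10032/61)) - 325 = -57*(-15/8 - 61/10032*(-1/112)) - 325 = -57*(-15/8 + 61/1123584) - 325 = -57*(-2106659/1123584) - 325 = 2106659/19712 - 325 = -4299741/19712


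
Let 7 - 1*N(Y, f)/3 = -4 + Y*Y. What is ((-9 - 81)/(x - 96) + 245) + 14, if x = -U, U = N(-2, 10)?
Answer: 3377/13 ≈ 259.77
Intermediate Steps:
N(Y, f) = 33 - 3*Y² (N(Y, f) = 21 - 3*(-4 + Y*Y) = 21 - 3*(-4 + Y²) = 21 + (12 - 3*Y²) = 33 - 3*Y²)
U = 21 (U = 33 - 3*(-2)² = 33 - 3*4 = 33 - 12 = 21)
x = -21 (x = -1*21 = -21)
((-9 - 81)/(x - 96) + 245) + 14 = ((-9 - 81)/(-21 - 96) + 245) + 14 = (-90/(-117) + 245) + 14 = (-90*(-1/117) + 245) + 14 = (10/13 + 245) + 14 = 3195/13 + 14 = 3377/13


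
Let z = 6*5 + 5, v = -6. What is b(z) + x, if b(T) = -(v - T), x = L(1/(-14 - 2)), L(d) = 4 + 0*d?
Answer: 45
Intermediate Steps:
L(d) = 4 (L(d) = 4 + 0 = 4)
x = 4
z = 35 (z = 30 + 5 = 35)
b(T) = 6 + T (b(T) = -(-6 - T) = 6 + T)
b(z) + x = (6 + 35) + 4 = 41 + 4 = 45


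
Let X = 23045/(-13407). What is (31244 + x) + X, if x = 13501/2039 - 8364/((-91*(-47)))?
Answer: 3653386967378656/116919805821 ≈ 31247.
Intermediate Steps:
X = -23045/13407 (X = 23045*(-1/13407) = -23045/13407 ≈ -1.7189)
x = 40689581/8720803 (x = 13501*(1/2039) - 8364/4277 = 13501/2039 - 8364*1/4277 = 13501/2039 - 8364/4277 = 40689581/8720803 ≈ 4.6658)
(31244 + x) + X = (31244 + 40689581/8720803) - 23045/13407 = 272513458513/8720803 - 23045/13407 = 3653386967378656/116919805821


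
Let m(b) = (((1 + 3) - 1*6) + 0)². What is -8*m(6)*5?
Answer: -160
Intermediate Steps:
m(b) = 4 (m(b) = ((4 - 6) + 0)² = (-2 + 0)² = (-2)² = 4)
-8*m(6)*5 = -8*4*5 = -32*5 = -160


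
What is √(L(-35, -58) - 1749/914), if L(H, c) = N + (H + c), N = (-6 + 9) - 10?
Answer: 7*I*√1737514/914 ≈ 10.095*I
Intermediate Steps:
N = -7 (N = 3 - 10 = -7)
L(H, c) = -7 + H + c (L(H, c) = -7 + (H + c) = -7 + H + c)
√(L(-35, -58) - 1749/914) = √((-7 - 35 - 58) - 1749/914) = √(-100 - 1749*1/914) = √(-100 - 1749/914) = √(-93149/914) = 7*I*√1737514/914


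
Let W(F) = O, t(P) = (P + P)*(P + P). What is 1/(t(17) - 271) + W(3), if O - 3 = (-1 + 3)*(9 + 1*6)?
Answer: 29206/885 ≈ 33.001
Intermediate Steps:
t(P) = 4*P**2 (t(P) = (2*P)*(2*P) = 4*P**2)
O = 33 (O = 3 + (-1 + 3)*(9 + 1*6) = 3 + 2*(9 + 6) = 3 + 2*15 = 3 + 30 = 33)
W(F) = 33
1/(t(17) - 271) + W(3) = 1/(4*17**2 - 271) + 33 = 1/(4*289 - 271) + 33 = 1/(1156 - 271) + 33 = 1/885 + 33 = 29206/885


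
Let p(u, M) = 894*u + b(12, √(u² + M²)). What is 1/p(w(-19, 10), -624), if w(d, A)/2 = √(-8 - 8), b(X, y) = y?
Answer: 1/(8*(√6083 + 894*I)) ≈ 1.2106e-5 - 0.00013876*I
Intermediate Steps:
w(d, A) = 8*I (w(d, A) = 2*√(-8 - 8) = 2*√(-16) = 2*(4*I) = 8*I)
p(u, M) = √(M² + u²) + 894*u (p(u, M) = 894*u + √(u² + M²) = 894*u + √(M² + u²) = √(M² + u²) + 894*u)
1/p(w(-19, 10), -624) = 1/(√((-624)² + (8*I)²) + 894*(8*I)) = 1/(√(389376 - 64) + 7152*I) = 1/(√389312 + 7152*I) = 1/(8*√6083 + 7152*I)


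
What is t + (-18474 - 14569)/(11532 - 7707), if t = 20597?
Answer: 78750482/3825 ≈ 20588.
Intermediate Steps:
t + (-18474 - 14569)/(11532 - 7707) = 20597 + (-18474 - 14569)/(11532 - 7707) = 20597 - 33043/3825 = 78750482/3825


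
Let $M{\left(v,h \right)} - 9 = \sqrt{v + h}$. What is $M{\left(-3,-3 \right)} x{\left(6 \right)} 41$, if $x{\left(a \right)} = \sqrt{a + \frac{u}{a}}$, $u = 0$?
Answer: $246 i + 369 \sqrt{6} \approx 903.86 + 246.0 i$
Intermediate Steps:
$M{\left(v,h \right)} = 9 + \sqrt{h + v}$ ($M{\left(v,h \right)} = 9 + \sqrt{v + h} = 9 + \sqrt{h + v}$)
$x{\left(a \right)} = \sqrt{a}$ ($x{\left(a \right)} = \sqrt{a + \frac{0}{a}} = \sqrt{a + 0} = \sqrt{a}$)
$M{\left(-3,-3 \right)} x{\left(6 \right)} 41 = \left(9 + \sqrt{-3 - 3}\right) \sqrt{6} \cdot 41 = \left(9 + \sqrt{-6}\right) \sqrt{6} \cdot 41 = \left(9 + i \sqrt{6}\right) \sqrt{6} \cdot 41 = \sqrt{6} \left(9 + i \sqrt{6}\right) 41 = 41 \sqrt{6} \left(9 + i \sqrt{6}\right)$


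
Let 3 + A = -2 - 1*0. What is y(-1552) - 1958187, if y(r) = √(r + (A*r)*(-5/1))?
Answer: -1958187 + 4*I*√2522 ≈ -1.9582e+6 + 200.88*I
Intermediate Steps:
A = -5 (A = -3 + (-2 - 1*0) = -3 + (-2 + 0) = -3 - 2 = -5)
y(r) = √26*√r (y(r) = √(r + (-5*r)*(-5/1)) = √(r + (-5*r)*(-5*1)) = √(r - 5*r*(-5)) = √(r + 25*r) = √(26*r) = √26*√r)
y(-1552) - 1958187 = √26*√(-1552) - 1958187 = √26*(4*I*√97) - 1958187 = 4*I*√2522 - 1958187 = -1958187 + 4*I*√2522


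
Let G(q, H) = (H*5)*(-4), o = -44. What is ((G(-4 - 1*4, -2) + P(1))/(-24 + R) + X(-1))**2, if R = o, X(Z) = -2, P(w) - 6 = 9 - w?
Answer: 9025/1156 ≈ 7.8071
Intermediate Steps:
P(w) = 15 - w (P(w) = 6 + (9 - w) = 15 - w)
G(q, H) = -20*H (G(q, H) = (5*H)*(-4) = -20*H)
R = -44
((G(-4 - 1*4, -2) + P(1))/(-24 + R) + X(-1))**2 = ((-20*(-2) + (15 - 1*1))/(-24 - 44) - 2)**2 = ((40 + (15 - 1))/(-68) - 2)**2 = ((40 + 14)*(-1/68) - 2)**2 = (54*(-1/68) - 2)**2 = (-27/34 - 2)**2 = (-95/34)**2 = 9025/1156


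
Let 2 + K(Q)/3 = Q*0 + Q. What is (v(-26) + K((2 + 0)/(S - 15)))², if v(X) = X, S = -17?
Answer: 265225/256 ≈ 1036.0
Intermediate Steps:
K(Q) = -6 + 3*Q (K(Q) = -6 + 3*(Q*0 + Q) = -6 + 3*(0 + Q) = -6 + 3*Q)
(v(-26) + K((2 + 0)/(S - 15)))² = (-26 + (-6 + 3*((2 + 0)/(-17 - 15))))² = (-26 + (-6 + 3*(2/(-32))))² = (-26 + (-6 + 3*(2*(-1/32))))² = (-26 + (-6 + 3*(-1/16)))² = (-26 + (-6 - 3/16))² = (-26 - 99/16)² = (-515/16)² = 265225/256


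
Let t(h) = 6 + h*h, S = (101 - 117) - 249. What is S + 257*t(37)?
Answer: 353110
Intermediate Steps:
S = -265 (S = -16 - 249 = -265)
t(h) = 6 + h²
S + 257*t(37) = -265 + 257*(6 + 37²) = -265 + 257*(6 + 1369) = -265 + 257*1375 = -265 + 353375 = 353110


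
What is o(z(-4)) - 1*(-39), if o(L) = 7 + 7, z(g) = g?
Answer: 53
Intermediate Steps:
o(L) = 14
o(z(-4)) - 1*(-39) = 14 - 1*(-39) = 14 + 39 = 53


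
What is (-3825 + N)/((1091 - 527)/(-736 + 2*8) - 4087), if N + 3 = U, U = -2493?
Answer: 379260/245267 ≈ 1.5463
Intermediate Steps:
N = -2496 (N = -3 - 2493 = -2496)
(-3825 + N)/((1091 - 527)/(-736 + 2*8) - 4087) = (-3825 - 2496)/((1091 - 527)/(-736 + 2*8) - 4087) = -6321/(564/(-736 + 16) - 4087) = -6321/(564/(-720) - 4087) = -6321/(564*(-1/720) - 4087) = -6321/(-47/60 - 4087) = -6321/(-245267/60) = -6321*(-60/245267) = 379260/245267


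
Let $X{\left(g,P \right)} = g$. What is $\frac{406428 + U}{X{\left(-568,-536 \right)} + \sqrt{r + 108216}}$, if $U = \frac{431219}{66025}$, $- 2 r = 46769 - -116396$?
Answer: $- \frac{30484378147984}{39085545525} - \frac{26834839919 \sqrt{106534}}{39085545525} \approx -1004.0$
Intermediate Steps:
$r = - \frac{163165}{2}$ ($r = - \frac{46769 - -116396}{2} = - \frac{46769 + 116396}{2} = \left(- \frac{1}{2}\right) 163165 = - \frac{163165}{2} \approx -81583.0$)
$U = \frac{431219}{66025}$ ($U = 431219 \cdot \frac{1}{66025} = \frac{431219}{66025} \approx 6.5311$)
$\frac{406428 + U}{X{\left(-568,-536 \right)} + \sqrt{r + 108216}} = \frac{406428 + \frac{431219}{66025}}{-568 + \sqrt{- \frac{163165}{2} + 108216}} = \frac{26834839919}{66025 \left(-568 + \sqrt{\frac{53267}{2}}\right)} = \frac{26834839919}{66025 \left(-568 + \frac{\sqrt{106534}}{2}\right)}$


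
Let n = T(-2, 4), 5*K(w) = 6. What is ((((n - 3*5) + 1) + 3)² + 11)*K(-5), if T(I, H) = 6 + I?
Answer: 72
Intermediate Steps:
K(w) = 6/5 (K(w) = (⅕)*6 = 6/5)
n = 4 (n = 6 - 2 = 4)
((((n - 3*5) + 1) + 3)² + 11)*K(-5) = ((((4 - 3*5) + 1) + 3)² + 11)*(6/5) = ((((4 - 15) + 1) + 3)² + 11)*(6/5) = (((-11 + 1) + 3)² + 11)*(6/5) = ((-10 + 3)² + 11)*(6/5) = ((-7)² + 11)*(6/5) = (49 + 11)*(6/5) = 60*(6/5) = 72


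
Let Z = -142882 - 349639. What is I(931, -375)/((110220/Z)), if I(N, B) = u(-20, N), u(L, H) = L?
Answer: 492521/5511 ≈ 89.370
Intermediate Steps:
I(N, B) = -20
Z = -492521
I(931, -375)/((110220/Z)) = -20/(110220/(-492521)) = -20/(110220*(-1/492521)) = -20/(-110220/492521) = -20*(-492521/110220) = 492521/5511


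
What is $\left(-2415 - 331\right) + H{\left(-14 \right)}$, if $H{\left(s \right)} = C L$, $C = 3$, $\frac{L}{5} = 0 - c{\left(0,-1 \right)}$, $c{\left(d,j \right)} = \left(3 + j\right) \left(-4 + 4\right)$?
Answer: $-2746$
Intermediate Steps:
$c{\left(d,j \right)} = 0$ ($c{\left(d,j \right)} = \left(3 + j\right) 0 = 0$)
$L = 0$ ($L = 5 \left(0 - 0\right) = 5 \left(0 + 0\right) = 5 \cdot 0 = 0$)
$H{\left(s \right)} = 0$ ($H{\left(s \right)} = 3 \cdot 0 = 0$)
$\left(-2415 - 331\right) + H{\left(-14 \right)} = \left(-2415 - 331\right) + 0 = -2746 + 0 = -2746$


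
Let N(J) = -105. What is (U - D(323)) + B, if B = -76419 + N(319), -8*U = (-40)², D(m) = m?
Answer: -77047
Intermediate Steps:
U = -200 (U = -⅛*(-40)² = -⅛*1600 = -200)
B = -76524 (B = -76419 - 105 = -76524)
(U - D(323)) + B = (-200 - 1*323) - 76524 = (-200 - 323) - 76524 = -523 - 76524 = -77047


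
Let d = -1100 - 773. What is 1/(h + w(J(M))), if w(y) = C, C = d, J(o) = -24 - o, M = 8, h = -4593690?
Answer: -1/4595563 ≈ -2.1760e-7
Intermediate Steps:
d = -1873
C = -1873
w(y) = -1873
1/(h + w(J(M))) = 1/(-4593690 - 1873) = 1/(-4595563) = -1/4595563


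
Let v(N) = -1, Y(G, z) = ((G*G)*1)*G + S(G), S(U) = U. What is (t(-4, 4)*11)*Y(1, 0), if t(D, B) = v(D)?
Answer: -22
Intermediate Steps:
Y(G, z) = G + G³ (Y(G, z) = ((G*G)*1)*G + G = (G²*1)*G + G = G²*G + G = G³ + G = G + G³)
t(D, B) = -1
(t(-4, 4)*11)*Y(1, 0) = (-1*11)*(1 + 1³) = -11*(1 + 1) = -11*2 = -22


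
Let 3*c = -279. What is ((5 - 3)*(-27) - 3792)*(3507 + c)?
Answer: -13130244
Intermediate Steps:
c = -93 (c = (1/3)*(-279) = -93)
((5 - 3)*(-27) - 3792)*(3507 + c) = ((5 - 3)*(-27) - 3792)*(3507 - 93) = (2*(-27) - 3792)*3414 = (-54 - 3792)*3414 = -3846*3414 = -13130244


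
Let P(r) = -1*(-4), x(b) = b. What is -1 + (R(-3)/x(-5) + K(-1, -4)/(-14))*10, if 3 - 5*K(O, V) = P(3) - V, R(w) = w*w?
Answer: -128/7 ≈ -18.286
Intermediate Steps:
P(r) = 4
R(w) = w²
K(O, V) = -⅕ + V/5 (K(O, V) = ⅗ - (4 - V)/5 = ⅗ + (-⅘ + V/5) = -⅕ + V/5)
-1 + (R(-3)/x(-5) + K(-1, -4)/(-14))*10 = -1 + ((-3)²/(-5) + (-⅕ + (⅕)*(-4))/(-14))*10 = -1 + (9*(-⅕) + (-⅕ - ⅘)*(-1/14))*10 = -1 + (-9/5 - 1*(-1/14))*10 = -1 + (-9/5 + 1/14)*10 = -1 - 121/70*10 = -1 - 121/7 = -128/7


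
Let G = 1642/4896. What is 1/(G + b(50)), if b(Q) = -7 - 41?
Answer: -2448/116683 ≈ -0.020980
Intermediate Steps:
G = 821/2448 (G = 1642*(1/4896) = 821/2448 ≈ 0.33538)
b(Q) = -48
1/(G + b(50)) = 1/(821/2448 - 48) = 1/(-116683/2448) = -2448/116683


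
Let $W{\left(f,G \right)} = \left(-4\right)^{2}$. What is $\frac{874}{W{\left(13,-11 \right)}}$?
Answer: $\frac{437}{8} \approx 54.625$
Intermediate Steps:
$W{\left(f,G \right)} = 16$
$\frac{874}{W{\left(13,-11 \right)}} = \frac{874}{16} = 874 \cdot \frac{1}{16} = \frac{437}{8}$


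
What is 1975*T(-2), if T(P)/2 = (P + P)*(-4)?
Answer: 63200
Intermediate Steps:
T(P) = -16*P (T(P) = 2*((P + P)*(-4)) = 2*((2*P)*(-4)) = 2*(-8*P) = -16*P)
1975*T(-2) = 1975*(-16*(-2)) = 1975*32 = 63200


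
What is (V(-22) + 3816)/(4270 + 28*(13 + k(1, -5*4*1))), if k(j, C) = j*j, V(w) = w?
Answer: 271/333 ≈ 0.81381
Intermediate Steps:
k(j, C) = j²
(V(-22) + 3816)/(4270 + 28*(13 + k(1, -5*4*1))) = (-22 + 3816)/(4270 + 28*(13 + 1²)) = 3794/(4270 + 28*(13 + 1)) = 3794/(4270 + 28*14) = 3794/(4270 + 392) = 3794/4662 = 3794*(1/4662) = 271/333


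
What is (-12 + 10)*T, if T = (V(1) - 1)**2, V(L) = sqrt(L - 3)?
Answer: 2 + 4*I*sqrt(2) ≈ 2.0 + 5.6569*I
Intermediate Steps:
V(L) = sqrt(-3 + L)
T = (-1 + I*sqrt(2))**2 (T = (sqrt(-3 + 1) - 1)**2 = (sqrt(-2) - 1)**2 = (I*sqrt(2) - 1)**2 = (-1 + I*sqrt(2))**2 ≈ -1.0 - 2.8284*I)
(-12 + 10)*T = (-12 + 10)*(1 - I*sqrt(2))**2 = -2*(1 - I*sqrt(2))**2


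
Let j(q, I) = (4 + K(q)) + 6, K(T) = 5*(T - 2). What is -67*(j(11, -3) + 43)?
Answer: -6566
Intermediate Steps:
K(T) = -10 + 5*T (K(T) = 5*(-2 + T) = -10 + 5*T)
j(q, I) = 5*q (j(q, I) = (4 + (-10 + 5*q)) + 6 = (-6 + 5*q) + 6 = 5*q)
-67*(j(11, -3) + 43) = -67*(5*11 + 43) = -67*(55 + 43) = -67*98 = -6566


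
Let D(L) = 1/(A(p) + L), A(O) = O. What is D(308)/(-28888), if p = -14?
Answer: -1/8493072 ≈ -1.1774e-7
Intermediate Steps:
D(L) = 1/(-14 + L)
D(308)/(-28888) = 1/((-14 + 308)*(-28888)) = -1/28888/294 = (1/294)*(-1/28888) = -1/8493072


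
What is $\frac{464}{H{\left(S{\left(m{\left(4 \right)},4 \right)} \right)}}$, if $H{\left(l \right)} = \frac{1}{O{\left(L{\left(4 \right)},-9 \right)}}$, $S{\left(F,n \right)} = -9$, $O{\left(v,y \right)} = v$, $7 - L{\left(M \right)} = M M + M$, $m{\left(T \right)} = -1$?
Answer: $-6032$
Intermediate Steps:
$L{\left(M \right)} = 7 - M - M^{2}$ ($L{\left(M \right)} = 7 - \left(M M + M\right) = 7 - \left(M^{2} + M\right) = 7 - \left(M + M^{2}\right) = 7 - M - M^{2}$)
$H{\left(l \right)} = - \frac{1}{13}$ ($H{\left(l \right)} = \frac{1}{7 - 4 - 4^{2}} = \frac{1}{7 - 4 - 16} = \frac{1}{-13} = - \frac{1}{13}$)
$\frac{464}{H{\left(S{\left(m{\left(4 \right)},4 \right)} \right)}} = \frac{464}{- \frac{1}{13}} = 464 \left(-13\right) = -6032$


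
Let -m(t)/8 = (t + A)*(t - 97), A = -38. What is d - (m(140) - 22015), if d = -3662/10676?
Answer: 304813983/5338 ≈ 57103.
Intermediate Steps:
m(t) = -8*(-97 + t)*(-38 + t) (m(t) = -8*(t - 38)*(t - 97) = -8*(-38 + t)*(-97 + t) = -8*(-97 + t)*(-38 + t))
d = -1831/5338 (d = -3662*1/10676 = -1831/5338 ≈ -0.34301)
d - (m(140) - 22015) = -1831/5338 - ((-29488 - 8*140² + 1080*140) - 22015) = -1831/5338 - ((-29488 - 8*19600 + 151200) - 22015) = -1831/5338 - ((-29488 - 156800 + 151200) - 22015) = -1831/5338 - (-35088 - 22015) = -1831/5338 - 1*(-57103) = -1831/5338 + 57103 = 304813983/5338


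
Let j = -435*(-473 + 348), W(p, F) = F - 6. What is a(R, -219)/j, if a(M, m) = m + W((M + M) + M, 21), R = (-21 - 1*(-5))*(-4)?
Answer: -68/18125 ≈ -0.0037517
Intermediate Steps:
R = 64 (R = (-21 + 5)*(-4) = -16*(-4) = 64)
W(p, F) = -6 + F
j = 54375 (j = -435*(-125) = 54375)
a(M, m) = 15 + m (a(M, m) = m + (-6 + 21) = m + 15 = 15 + m)
a(R, -219)/j = (15 - 219)/54375 = -204*1/54375 = -68/18125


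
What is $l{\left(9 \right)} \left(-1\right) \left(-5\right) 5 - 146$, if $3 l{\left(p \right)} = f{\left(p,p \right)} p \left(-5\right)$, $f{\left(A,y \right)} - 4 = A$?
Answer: $-5021$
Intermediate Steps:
$f{\left(A,y \right)} = 4 + A$
$l{\left(p \right)} = - \frac{5 p \left(4 + p\right)}{3}$ ($l{\left(p \right)} = \frac{\left(4 + p\right) p \left(-5\right)}{3} = \frac{p \left(4 + p\right) \left(-5\right)}{3} = \frac{\left(-5\right) p \left(4 + p\right)}{3} = - \frac{5 p \left(4 + p\right)}{3}$)
$l{\left(9 \right)} \left(-1\right) \left(-5\right) 5 - 146 = \left(- \frac{5}{3}\right) 9 \left(4 + 9\right) \left(-1\right) \left(-5\right) 5 - 146 = \left(- \frac{5}{3}\right) 9 \cdot 13 \cdot 5 \cdot 5 - 146 = \left(-195\right) 25 - 146 = -4875 - 146 = -5021$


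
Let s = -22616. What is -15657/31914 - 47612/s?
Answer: 24278972/15036813 ≈ 1.6146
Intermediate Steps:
-15657/31914 - 47612/s = -15657/31914 - 47612/(-22616) = -15657*1/31914 - 47612*(-1/22616) = -5219/10638 + 11903/5654 = 24278972/15036813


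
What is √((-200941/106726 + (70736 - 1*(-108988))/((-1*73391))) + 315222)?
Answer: √19339116442532307263928602/7832727866 ≈ 561.44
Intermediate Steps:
√((-200941/106726 + (70736 - 1*(-108988))/((-1*73391))) + 315222) = √((-200941*1/106726 + (70736 + 108988)/(-73391)) + 315222) = √((-200941/106726 + 179724*(-1/73391)) + 315222) = √((-200941/106726 - 179724/73391) + 315222) = √(-33928484555/7832727866 + 315222) = √(2469014214891697/7832727866) = √19339116442532307263928602/7832727866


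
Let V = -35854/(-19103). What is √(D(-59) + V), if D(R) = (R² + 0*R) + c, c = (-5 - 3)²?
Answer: √26415156283/2729 ≈ 59.556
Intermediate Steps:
V = 5122/2729 (V = -35854*(-1/19103) = 5122/2729 ≈ 1.8769)
c = 64 (c = (-8)² = 64)
D(R) = 64 + R² (D(R) = (R² + 0*R) + 64 = (R² + 0) + 64 = R² + 64 = 64 + R²)
√(D(-59) + V) = √((64 + (-59)²) + 5122/2729) = √((64 + 3481) + 5122/2729) = √(3545 + 5122/2729) = √(9679427/2729) = √26415156283/2729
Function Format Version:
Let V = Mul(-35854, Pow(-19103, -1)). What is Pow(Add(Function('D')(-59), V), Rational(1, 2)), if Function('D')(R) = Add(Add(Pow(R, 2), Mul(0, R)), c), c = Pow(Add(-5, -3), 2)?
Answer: Mul(Rational(1, 2729), Pow(26415156283, Rational(1, 2))) ≈ 59.556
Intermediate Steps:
V = Rational(5122, 2729) (V = Mul(-35854, Rational(-1, 19103)) = Rational(5122, 2729) ≈ 1.8769)
c = 64 (c = Pow(-8, 2) = 64)
Function('D')(R) = Add(64, Pow(R, 2)) (Function('D')(R) = Add(Add(Pow(R, 2), Mul(0, R)), 64) = Add(Add(Pow(R, 2), 0), 64) = Add(Pow(R, 2), 64) = Add(64, Pow(R, 2)))
Pow(Add(Function('D')(-59), V), Rational(1, 2)) = Pow(Add(Add(64, Pow(-59, 2)), Rational(5122, 2729)), Rational(1, 2)) = Pow(Add(Add(64, 3481), Rational(5122, 2729)), Rational(1, 2)) = Pow(Add(3545, Rational(5122, 2729)), Rational(1, 2)) = Pow(Rational(9679427, 2729), Rational(1, 2)) = Mul(Rational(1, 2729), Pow(26415156283, Rational(1, 2)))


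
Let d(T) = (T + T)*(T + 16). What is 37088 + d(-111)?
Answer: 58178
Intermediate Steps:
d(T) = 2*T*(16 + T) (d(T) = (2*T)*(16 + T) = 2*T*(16 + T))
37088 + d(-111) = 37088 + 2*(-111)*(16 - 111) = 37088 + 2*(-111)*(-95) = 37088 + 21090 = 58178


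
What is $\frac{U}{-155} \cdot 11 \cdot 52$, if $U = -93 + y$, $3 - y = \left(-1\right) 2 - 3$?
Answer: $\frac{9724}{31} \approx 313.68$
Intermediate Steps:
$y = 8$ ($y = 3 - \left(\left(-1\right) 2 - 3\right) = 3 - \left(-2 - 3\right) = 3 - -5 = 3 + 5 = 8$)
$U = -85$ ($U = -93 + 8 = -85$)
$\frac{U}{-155} \cdot 11 \cdot 52 = - \frac{85}{-155} \cdot 11 \cdot 52 = \left(-85\right) \left(- \frac{1}{155}\right) 11 \cdot 52 = \frac{17}{31} \cdot 11 \cdot 52 = \frac{187}{31} \cdot 52 = \frac{9724}{31}$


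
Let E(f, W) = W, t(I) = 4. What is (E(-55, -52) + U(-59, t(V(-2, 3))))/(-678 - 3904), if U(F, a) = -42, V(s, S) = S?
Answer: 47/2291 ≈ 0.020515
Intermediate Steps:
(E(-55, -52) + U(-59, t(V(-2, 3))))/(-678 - 3904) = (-52 - 42)/(-678 - 3904) = -94/(-4582) = -94*(-1/4582) = 47/2291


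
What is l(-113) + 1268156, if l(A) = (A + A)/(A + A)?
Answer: 1268157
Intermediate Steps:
l(A) = 1 (l(A) = (2*A)/((2*A)) = (2*A)*(1/(2*A)) = 1)
l(-113) + 1268156 = 1 + 1268156 = 1268157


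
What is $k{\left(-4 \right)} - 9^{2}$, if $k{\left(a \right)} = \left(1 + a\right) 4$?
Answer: $-93$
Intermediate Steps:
$k{\left(a \right)} = 4 + 4 a$
$k{\left(-4 \right)} - 9^{2} = \left(4 + 4 \left(-4\right)\right) - 9^{2} = \left(4 - 16\right) - 81 = -12 - 81 = -93$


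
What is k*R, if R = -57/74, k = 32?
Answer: -912/37 ≈ -24.649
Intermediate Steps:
R = -57/74 (R = -57*1/74 = -57/74 ≈ -0.77027)
k*R = 32*(-57/74) = -912/37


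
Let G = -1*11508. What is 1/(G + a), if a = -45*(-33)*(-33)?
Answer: -1/60513 ≈ -1.6525e-5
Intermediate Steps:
G = -11508
a = -49005 (a = 1485*(-33) = -49005)
1/(G + a) = 1/(-11508 - 49005) = 1/(-60513) = -1/60513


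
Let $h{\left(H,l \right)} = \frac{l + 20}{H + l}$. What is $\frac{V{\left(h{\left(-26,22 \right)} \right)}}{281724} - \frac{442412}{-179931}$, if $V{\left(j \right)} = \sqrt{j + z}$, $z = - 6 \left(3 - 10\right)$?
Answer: $\frac{442412}{179931} + \frac{\sqrt{14}}{187816} \approx 2.4588$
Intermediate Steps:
$h{\left(H,l \right)} = \frac{20 + l}{H + l}$
$z = 42$ ($z = \left(-6\right) \left(-7\right) = 42$)
$V{\left(j \right)} = \sqrt{42 + j}$ ($V{\left(j \right)} = \sqrt{j + 42} = \sqrt{42 + j}$)
$\frac{V{\left(h{\left(-26,22 \right)} \right)}}{281724} - \frac{442412}{-179931} = \frac{\sqrt{42 + \frac{20 + 22}{-26 + 22}}}{281724} - \frac{442412}{-179931} = \sqrt{42 + \frac{1}{-4} \cdot 42} \cdot \frac{1}{281724} - - \frac{442412}{179931} = \sqrt{42 - \frac{21}{2}} \cdot \frac{1}{281724} + \frac{442412}{179931} = \sqrt{\frac{63}{2}} \cdot \frac{1}{281724} + \frac{442412}{179931} = \frac{3 \sqrt{14}}{2} \cdot \frac{1}{281724} + \frac{442412}{179931} = \frac{\sqrt{14}}{187816} + \frac{442412}{179931} = \frac{442412}{179931} + \frac{\sqrt{14}}{187816}$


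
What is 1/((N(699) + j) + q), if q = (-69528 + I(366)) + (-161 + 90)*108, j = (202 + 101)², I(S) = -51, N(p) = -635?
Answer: 1/13927 ≈ 7.1803e-5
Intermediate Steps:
j = 91809 (j = 303² = 91809)
q = -77247 (q = (-69528 - 51) + (-161 + 90)*108 = -69579 - 71*108 = -69579 - 7668 = -77247)
1/((N(699) + j) + q) = 1/((-635 + 91809) - 77247) = 1/(91174 - 77247) = 1/13927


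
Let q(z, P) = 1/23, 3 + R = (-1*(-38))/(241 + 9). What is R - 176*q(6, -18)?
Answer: -30188/2875 ≈ -10.500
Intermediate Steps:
R = -356/125 (R = -3 + (-1*(-38))/(241 + 9) = -3 + 38/250 = -3 + 38*(1/250) = -3 + 19/125 = -356/125 ≈ -2.8480)
q(z, P) = 1/23
R - 176*q(6, -18) = -356/125 - 176*1/23 = -356/125 - 176/23 = -30188/2875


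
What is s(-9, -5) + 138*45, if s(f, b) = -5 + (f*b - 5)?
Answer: 6245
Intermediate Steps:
s(f, b) = -10 + b*f (s(f, b) = -5 + (b*f - 5) = -5 + (-5 + b*f) = -10 + b*f)
s(-9, -5) + 138*45 = (-10 - 5*(-9)) + 138*45 = (-10 + 45) + 6210 = 35 + 6210 = 6245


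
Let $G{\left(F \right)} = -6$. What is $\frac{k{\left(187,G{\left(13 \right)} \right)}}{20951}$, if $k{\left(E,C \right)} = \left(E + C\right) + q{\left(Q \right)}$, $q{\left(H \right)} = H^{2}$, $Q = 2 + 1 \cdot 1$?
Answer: $\frac{190}{20951} \approx 0.0090688$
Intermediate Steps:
$Q = 3$ ($Q = 2 + 1 = 3$)
$k{\left(E,C \right)} = 9 + C + E$ ($k{\left(E,C \right)} = \left(E + C\right) + 3^{2} = \left(C + E\right) + 9 = 9 + C + E$)
$\frac{k{\left(187,G{\left(13 \right)} \right)}}{20951} = \frac{9 - 6 + 187}{20951} = 190 \cdot \frac{1}{20951} = \frac{190}{20951}$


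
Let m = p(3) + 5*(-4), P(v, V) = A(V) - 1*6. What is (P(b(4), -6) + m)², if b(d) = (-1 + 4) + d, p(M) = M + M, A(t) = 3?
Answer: 289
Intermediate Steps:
p(M) = 2*M
b(d) = 3 + d
P(v, V) = -3 (P(v, V) = 3 - 1*6 = 3 - 6 = -3)
m = -14 (m = 2*3 + 5*(-4) = 6 - 20 = -14)
(P(b(4), -6) + m)² = (-3 - 14)² = (-17)² = 289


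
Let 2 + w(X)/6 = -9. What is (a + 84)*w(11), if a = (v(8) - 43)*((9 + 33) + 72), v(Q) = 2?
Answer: 302940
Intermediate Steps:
a = -4674 (a = (2 - 43)*((9 + 33) + 72) = -41*(42 + 72) = -41*114 = -4674)
w(X) = -66 (w(X) = -12 + 6*(-9) = -12 - 54 = -66)
(a + 84)*w(11) = (-4674 + 84)*(-66) = -4590*(-66) = 302940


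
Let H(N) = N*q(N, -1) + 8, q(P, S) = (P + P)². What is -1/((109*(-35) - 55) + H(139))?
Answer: -1/10738614 ≈ -9.3122e-8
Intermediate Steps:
q(P, S) = 4*P² (q(P, S) = (2*P)² = 4*P²)
H(N) = 8 + 4*N³ (H(N) = N*(4*N²) + 8 = 4*N³ + 8 = 8 + 4*N³)
-1/((109*(-35) - 55) + H(139)) = -1/((109*(-35) - 55) + (8 + 4*139³)) = -1/((-3815 - 55) + (8 + 4*2685619)) = -1/(-3870 + (8 + 10742476)) = -1/(-3870 + 10742484) = -1/10738614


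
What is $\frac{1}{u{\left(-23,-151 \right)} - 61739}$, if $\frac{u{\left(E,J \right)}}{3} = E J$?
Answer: $- \frac{1}{51320} \approx -1.9486 \cdot 10^{-5}$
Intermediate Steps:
$u{\left(E,J \right)} = 3 E J$
$\frac{1}{u{\left(-23,-151 \right)} - 61739} = \frac{1}{3 \left(-23\right) \left(-151\right) - 61739} = \frac{1}{10419 - 61739} = \frac{1}{-51320} = - \frac{1}{51320}$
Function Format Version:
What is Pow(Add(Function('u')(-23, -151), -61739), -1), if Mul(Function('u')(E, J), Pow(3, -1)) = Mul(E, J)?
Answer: Rational(-1, 51320) ≈ -1.9486e-5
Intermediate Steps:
Function('u')(E, J) = Mul(3, E, J) (Function('u')(E, J) = Mul(3, Mul(E, J)) = Mul(3, E, J))
Pow(Add(Function('u')(-23, -151), -61739), -1) = Pow(Add(Mul(3, -23, -151), -61739), -1) = Pow(Add(10419, -61739), -1) = Pow(-51320, -1) = Rational(-1, 51320)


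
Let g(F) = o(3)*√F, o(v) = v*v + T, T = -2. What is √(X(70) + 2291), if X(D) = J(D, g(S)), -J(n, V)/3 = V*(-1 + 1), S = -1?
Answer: √2291 ≈ 47.864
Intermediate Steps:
o(v) = -2 + v² (o(v) = v*v - 2 = v² - 2 = -2 + v²)
g(F) = 7*√F (g(F) = (-2 + 3²)*√F = (-2 + 9)*√F = 7*√F)
J(n, V) = 0 (J(n, V) = -3*V*(-1 + 1) = -3*V*0 = -3*0 = 0)
X(D) = 0
√(X(70) + 2291) = √(0 + 2291) = √2291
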